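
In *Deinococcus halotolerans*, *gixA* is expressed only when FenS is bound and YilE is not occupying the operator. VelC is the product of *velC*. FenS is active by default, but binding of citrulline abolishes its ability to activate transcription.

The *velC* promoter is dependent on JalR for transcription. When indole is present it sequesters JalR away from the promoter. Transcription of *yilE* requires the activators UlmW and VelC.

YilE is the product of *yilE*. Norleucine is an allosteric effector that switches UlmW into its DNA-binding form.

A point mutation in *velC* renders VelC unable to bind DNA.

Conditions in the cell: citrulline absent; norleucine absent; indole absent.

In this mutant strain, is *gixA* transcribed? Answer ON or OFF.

ON

Citrulline is absent, so FenS is active.
Norleucine is absent, so UlmW is inactive.
VelC is non-functional in this strain, so it has no effect.
Required activator UlmW is absent, so *yilE* is not transcribed.
So YilE is not produced.
No repressor is bound and FenS is active, so *gixA* is transcribed.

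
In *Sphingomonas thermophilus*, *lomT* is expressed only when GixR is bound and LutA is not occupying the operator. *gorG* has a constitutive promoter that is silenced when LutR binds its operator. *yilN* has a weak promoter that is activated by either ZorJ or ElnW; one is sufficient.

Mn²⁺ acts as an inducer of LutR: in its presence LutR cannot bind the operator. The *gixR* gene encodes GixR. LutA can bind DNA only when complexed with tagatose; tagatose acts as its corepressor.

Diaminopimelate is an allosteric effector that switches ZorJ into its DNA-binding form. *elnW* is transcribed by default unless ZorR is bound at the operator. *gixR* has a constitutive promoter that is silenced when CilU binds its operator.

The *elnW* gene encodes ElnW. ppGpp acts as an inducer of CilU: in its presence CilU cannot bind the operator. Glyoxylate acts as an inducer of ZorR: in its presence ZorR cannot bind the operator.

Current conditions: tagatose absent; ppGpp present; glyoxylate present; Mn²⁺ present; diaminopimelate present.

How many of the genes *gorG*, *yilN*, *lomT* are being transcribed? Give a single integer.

3

Mn²⁺ is present, so LutR is inactive.
With no repressor bound, *gorG* is transcribed.
→ *gorG* is ON.
Diaminopimelate is present, so ZorJ is active.
Glyoxylate is present, so ZorR is inactive.
With no repressor bound, *elnW* is transcribed.
So ElnW is produced and active.
Activator ZorJ is present, so *yilN* is transcribed.
→ *yilN* is ON.
Tagatose is absent, so LutA is inactive.
ppGpp is present, so CilU is inactive.
With no repressor bound, *gixR* is transcribed.
So GixR is produced and active.
No repressor is bound and GixR is active, so *lomT* is transcribed.
→ *lomT* is ON.
3 of the 3 genes are transcribed.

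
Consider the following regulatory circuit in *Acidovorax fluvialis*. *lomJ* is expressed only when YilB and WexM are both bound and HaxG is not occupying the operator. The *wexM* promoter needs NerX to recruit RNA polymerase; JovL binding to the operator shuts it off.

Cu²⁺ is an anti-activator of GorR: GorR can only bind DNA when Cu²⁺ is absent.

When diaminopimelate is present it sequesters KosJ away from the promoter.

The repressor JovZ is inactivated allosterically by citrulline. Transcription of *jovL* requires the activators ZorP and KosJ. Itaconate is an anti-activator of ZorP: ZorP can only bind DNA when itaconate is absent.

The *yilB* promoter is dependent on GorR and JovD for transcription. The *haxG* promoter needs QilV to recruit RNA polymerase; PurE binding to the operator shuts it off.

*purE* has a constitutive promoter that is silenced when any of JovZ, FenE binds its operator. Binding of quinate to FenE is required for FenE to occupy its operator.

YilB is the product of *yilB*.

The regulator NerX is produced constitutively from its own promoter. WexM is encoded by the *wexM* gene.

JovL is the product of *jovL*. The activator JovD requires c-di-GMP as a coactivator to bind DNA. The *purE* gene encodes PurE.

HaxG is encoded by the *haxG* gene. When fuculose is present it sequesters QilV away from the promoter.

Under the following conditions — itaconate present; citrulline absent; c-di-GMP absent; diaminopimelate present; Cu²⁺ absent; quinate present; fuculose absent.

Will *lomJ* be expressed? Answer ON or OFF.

OFF

Cu²⁺ is absent, so GorR is active.
c-di-GMP is absent, so JovD is inactive.
Required activator JovD is absent, so *yilB* is not transcribed.
So YilB is not produced.
Fuculose is absent, so QilV is active.
Citrulline is absent, so JovZ is active.
Quinate is present, so FenE is active.
With repressor JovZ bound, *purE* is not transcribed.
So PurE is not produced.
No repressor is bound and QilV is active, so *haxG* is transcribed.
So HaxG is produced and active.
NerX is produced constitutively and is active.
Itaconate is present, so ZorP is inactive.
Diaminopimelate is present, so KosJ is inactive.
Required activator ZorP is absent, so *jovL* is not transcribed.
So JovL is not produced.
No repressor is bound and NerX is active, so *wexM* is transcribed.
So WexM is produced and active.
With repressor HaxG bound, *lomJ* is not transcribed.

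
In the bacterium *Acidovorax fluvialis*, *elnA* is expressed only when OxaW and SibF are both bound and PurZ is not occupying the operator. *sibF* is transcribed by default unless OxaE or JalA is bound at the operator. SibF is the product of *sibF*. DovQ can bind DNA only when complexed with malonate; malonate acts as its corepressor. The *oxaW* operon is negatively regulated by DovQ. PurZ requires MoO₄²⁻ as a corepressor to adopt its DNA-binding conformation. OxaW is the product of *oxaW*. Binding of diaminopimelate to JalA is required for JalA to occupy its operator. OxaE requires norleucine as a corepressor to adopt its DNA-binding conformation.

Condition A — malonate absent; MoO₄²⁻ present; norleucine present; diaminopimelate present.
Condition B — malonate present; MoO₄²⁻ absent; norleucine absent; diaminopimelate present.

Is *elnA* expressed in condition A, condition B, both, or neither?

Condition A:
Malonate is absent, so DovQ is inactive.
With no repressor bound, *oxaW* is transcribed.
So OxaW is produced and active.
MoO₄²⁻ is present, so PurZ is active.
Norleucine is present, so OxaE is active.
Diaminopimelate is present, so JalA is active.
With repressor OxaE bound, *sibF* is not transcribed.
So SibF is not produced.
With repressor PurZ bound, *elnA* is not transcribed.
→ *elnA* is OFF in A.
Condition B:
Malonate is present, so DovQ is active.
With repressor DovQ bound, *oxaW* is not transcribed.
So OxaW is not produced.
MoO₄²⁻ is absent, so PurZ is inactive.
Norleucine is absent, so OxaE is inactive.
Diaminopimelate is present, so JalA is active.
With repressor JalA bound, *sibF* is not transcribed.
So SibF is not produced.
Required activator OxaW is absent, so *elnA* is not transcribed.
→ *elnA* is OFF in B.

neither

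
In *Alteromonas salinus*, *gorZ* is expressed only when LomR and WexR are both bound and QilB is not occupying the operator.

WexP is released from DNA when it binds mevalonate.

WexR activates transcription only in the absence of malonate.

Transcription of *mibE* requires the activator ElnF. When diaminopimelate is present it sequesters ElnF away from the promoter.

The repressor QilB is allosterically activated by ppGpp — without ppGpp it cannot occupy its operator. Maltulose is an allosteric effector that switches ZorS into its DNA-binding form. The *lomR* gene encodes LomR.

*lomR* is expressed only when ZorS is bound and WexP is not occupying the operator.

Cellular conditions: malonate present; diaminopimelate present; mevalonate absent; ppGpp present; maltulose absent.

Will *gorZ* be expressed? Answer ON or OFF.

OFF

Mevalonate is absent, so WexP is active.
Maltulose is absent, so ZorS is inactive.
With repressor WexP bound, *lomR* is not transcribed.
So LomR is not produced.
Malonate is present, so WexR is inactive.
ppGpp is present, so QilB is active.
With repressor QilB bound, *gorZ* is not transcribed.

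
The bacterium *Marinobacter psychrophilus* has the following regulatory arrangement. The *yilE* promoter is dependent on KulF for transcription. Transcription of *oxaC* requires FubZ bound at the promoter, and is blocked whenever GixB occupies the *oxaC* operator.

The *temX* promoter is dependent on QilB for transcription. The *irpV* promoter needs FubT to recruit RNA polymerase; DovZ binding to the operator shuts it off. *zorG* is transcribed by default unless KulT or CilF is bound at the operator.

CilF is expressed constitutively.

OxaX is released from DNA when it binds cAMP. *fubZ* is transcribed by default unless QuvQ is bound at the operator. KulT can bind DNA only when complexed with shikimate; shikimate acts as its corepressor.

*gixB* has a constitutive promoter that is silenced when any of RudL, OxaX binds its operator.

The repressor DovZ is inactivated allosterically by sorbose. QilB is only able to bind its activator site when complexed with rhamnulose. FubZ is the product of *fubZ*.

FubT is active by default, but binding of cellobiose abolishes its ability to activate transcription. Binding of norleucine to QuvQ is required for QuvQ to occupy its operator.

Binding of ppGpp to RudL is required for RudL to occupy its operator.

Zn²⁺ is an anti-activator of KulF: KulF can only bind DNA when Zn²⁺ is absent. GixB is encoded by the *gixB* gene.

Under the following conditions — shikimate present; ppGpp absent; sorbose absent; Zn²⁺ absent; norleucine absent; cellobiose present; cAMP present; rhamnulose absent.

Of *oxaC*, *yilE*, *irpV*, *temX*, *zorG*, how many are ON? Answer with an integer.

1

Norleucine is absent, so QuvQ is inactive.
With no repressor bound, *fubZ* is transcribed.
So FubZ is produced and active.
ppGpp is absent, so RudL is inactive.
cAMP is present, so OxaX is inactive.
With no repressor bound, *gixB* is transcribed.
So GixB is produced and active.
With repressor GixB bound, *oxaC* is not transcribed.
→ *oxaC* is OFF.
Zn²⁺ is absent, so KulF is active.
No repressor is bound and KulF is active, so *yilE* is transcribed.
→ *yilE* is ON.
Cellobiose is present, so FubT is inactive.
Sorbose is absent, so DovZ is active.
With repressor DovZ bound, *irpV* is not transcribed.
→ *irpV* is OFF.
Rhamnulose is absent, so QilB is inactive.
Required activator QilB is absent, so *temX* is not transcribed.
→ *temX* is OFF.
Shikimate is present, so KulT is active.
CilF is produced constitutively and is active.
With repressor KulT bound, *zorG* is not transcribed.
→ *zorG* is OFF.
1 of the 5 genes is transcribed.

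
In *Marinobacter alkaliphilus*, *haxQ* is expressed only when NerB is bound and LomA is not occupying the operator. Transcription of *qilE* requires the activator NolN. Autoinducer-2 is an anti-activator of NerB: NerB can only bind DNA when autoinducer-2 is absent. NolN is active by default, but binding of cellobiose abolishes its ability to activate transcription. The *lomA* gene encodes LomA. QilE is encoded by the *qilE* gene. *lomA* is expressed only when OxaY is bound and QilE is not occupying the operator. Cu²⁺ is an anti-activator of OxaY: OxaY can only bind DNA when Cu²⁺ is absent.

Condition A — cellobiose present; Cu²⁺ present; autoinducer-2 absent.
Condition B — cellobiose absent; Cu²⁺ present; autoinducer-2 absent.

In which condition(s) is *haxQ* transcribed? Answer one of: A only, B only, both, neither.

both

Condition A:
Cellobiose is present, so NolN is inactive.
Required activator NolN is absent, so *qilE* is not transcribed.
So QilE is not produced.
Cu²⁺ is present, so OxaY is inactive.
Required activator OxaY is absent, so *lomA* is not transcribed.
So LomA is not produced.
Autoinducer-2 is absent, so NerB is active.
No repressor is bound and NerB is active, so *haxQ* is transcribed.
→ *haxQ* is ON in A.
Condition B:
Cellobiose is absent, so NolN is active.
No repressor is bound and NolN is active, so *qilE* is transcribed.
So QilE is produced and active.
Cu²⁺ is present, so OxaY is inactive.
With repressor QilE bound, *lomA* is not transcribed.
So LomA is not produced.
Autoinducer-2 is absent, so NerB is active.
No repressor is bound and NerB is active, so *haxQ* is transcribed.
→ *haxQ* is ON in B.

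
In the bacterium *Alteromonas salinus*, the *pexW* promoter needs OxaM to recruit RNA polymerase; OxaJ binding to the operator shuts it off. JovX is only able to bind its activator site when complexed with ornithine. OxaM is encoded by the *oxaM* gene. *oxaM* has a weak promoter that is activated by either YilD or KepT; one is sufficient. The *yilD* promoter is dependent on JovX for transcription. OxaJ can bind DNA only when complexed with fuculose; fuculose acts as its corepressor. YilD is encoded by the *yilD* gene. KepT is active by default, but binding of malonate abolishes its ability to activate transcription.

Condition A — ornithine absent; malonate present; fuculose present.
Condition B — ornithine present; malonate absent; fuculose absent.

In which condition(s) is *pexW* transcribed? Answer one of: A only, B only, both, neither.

B only

Condition A:
Ornithine is absent, so JovX is inactive.
Required activator JovX is absent, so *yilD* is not transcribed.
So YilD is not produced.
Malonate is present, so KepT is inactive.
No activator is available at the *oxaM* promoter, so *oxaM* is not transcribed.
So OxaM is not produced.
Fuculose is present, so OxaJ is active.
With repressor OxaJ bound, *pexW* is not transcribed.
→ *pexW* is OFF in A.
Condition B:
Ornithine is present, so JovX is active.
No repressor is bound and JovX is active, so *yilD* is transcribed.
So YilD is produced and active.
Malonate is absent, so KepT is active.
Activator YilD is present, so *oxaM* is transcribed.
So OxaM is produced and active.
Fuculose is absent, so OxaJ is inactive.
No repressor is bound and OxaM is active, so *pexW* is transcribed.
→ *pexW* is ON in B.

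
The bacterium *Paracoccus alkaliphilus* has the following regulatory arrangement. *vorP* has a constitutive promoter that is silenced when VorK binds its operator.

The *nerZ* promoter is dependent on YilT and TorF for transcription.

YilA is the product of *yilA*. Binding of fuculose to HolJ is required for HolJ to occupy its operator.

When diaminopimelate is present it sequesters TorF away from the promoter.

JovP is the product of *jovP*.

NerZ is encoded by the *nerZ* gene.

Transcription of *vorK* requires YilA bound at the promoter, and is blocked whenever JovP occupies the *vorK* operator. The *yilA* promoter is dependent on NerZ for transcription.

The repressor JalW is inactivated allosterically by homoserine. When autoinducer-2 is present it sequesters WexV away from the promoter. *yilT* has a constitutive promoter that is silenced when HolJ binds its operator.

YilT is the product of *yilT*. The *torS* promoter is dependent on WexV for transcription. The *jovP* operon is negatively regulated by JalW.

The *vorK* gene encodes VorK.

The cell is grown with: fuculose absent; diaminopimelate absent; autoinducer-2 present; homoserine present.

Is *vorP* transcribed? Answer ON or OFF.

Fuculose is absent, so HolJ is inactive.
With no repressor bound, *yilT* is transcribed.
So YilT is produced and active.
Diaminopimelate is absent, so TorF is active.
No repressor is bound and YilT and TorF are active, so *nerZ* is transcribed.
So NerZ is produced and active.
No repressor is bound and NerZ is active, so *yilA* is transcribed.
So YilA is produced and active.
Homoserine is present, so JalW is inactive.
With no repressor bound, *jovP* is transcribed.
So JovP is produced and active.
With repressor JovP bound, *vorK* is not transcribed.
So VorK is not produced.
With no repressor bound, *vorP* is transcribed.

ON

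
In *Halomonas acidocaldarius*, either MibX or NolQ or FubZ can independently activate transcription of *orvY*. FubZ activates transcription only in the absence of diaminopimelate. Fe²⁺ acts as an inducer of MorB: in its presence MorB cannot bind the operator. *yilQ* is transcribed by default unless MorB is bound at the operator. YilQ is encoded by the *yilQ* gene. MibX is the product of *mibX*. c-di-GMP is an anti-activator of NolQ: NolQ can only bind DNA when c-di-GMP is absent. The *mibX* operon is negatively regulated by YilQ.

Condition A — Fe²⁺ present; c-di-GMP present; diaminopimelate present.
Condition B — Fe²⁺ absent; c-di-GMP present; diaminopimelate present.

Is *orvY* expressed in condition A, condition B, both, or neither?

B only

Condition A:
Fe²⁺ is present, so MorB is inactive.
With no repressor bound, *yilQ* is transcribed.
So YilQ is produced and active.
With repressor YilQ bound, *mibX* is not transcribed.
So MibX is not produced.
c-di-GMP is present, so NolQ is inactive.
Diaminopimelate is present, so FubZ is inactive.
No activator is available at the *orvY* promoter, so *orvY* is not transcribed.
→ *orvY* is OFF in A.
Condition B:
Fe²⁺ is absent, so MorB is active.
With repressor MorB bound, *yilQ* is not transcribed.
So YilQ is not produced.
With no repressor bound, *mibX* is transcribed.
So MibX is produced and active.
c-di-GMP is present, so NolQ is inactive.
Diaminopimelate is present, so FubZ is inactive.
Activator MibX is present, so *orvY* is transcribed.
→ *orvY* is ON in B.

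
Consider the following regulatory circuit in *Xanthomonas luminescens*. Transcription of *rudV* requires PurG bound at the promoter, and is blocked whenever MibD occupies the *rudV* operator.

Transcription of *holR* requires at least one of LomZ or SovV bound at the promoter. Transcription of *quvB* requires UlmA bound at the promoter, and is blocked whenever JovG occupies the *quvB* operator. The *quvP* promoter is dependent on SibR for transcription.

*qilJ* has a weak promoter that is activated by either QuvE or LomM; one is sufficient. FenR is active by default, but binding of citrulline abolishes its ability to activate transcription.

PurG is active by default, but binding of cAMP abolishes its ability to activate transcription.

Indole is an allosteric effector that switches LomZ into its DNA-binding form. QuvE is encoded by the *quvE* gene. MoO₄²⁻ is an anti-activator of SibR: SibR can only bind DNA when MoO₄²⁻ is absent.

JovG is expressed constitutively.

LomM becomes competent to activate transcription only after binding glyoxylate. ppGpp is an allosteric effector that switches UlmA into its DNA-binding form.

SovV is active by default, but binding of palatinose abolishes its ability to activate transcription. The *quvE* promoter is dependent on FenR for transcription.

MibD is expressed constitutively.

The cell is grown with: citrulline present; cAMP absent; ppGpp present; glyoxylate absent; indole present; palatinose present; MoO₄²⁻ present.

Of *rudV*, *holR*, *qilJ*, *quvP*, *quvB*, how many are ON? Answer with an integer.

cAMP is absent, so PurG is active.
MibD is produced constitutively and is active.
With repressor MibD bound, *rudV* is not transcribed.
→ *rudV* is OFF.
Indole is present, so LomZ is active.
Palatinose is present, so SovV is inactive.
Activator LomZ is present, so *holR* is transcribed.
→ *holR* is ON.
Citrulline is present, so FenR is inactive.
Required activator FenR is absent, so *quvE* is not transcribed.
So QuvE is not produced.
Glyoxylate is absent, so LomM is inactive.
No activator is available at the *qilJ* promoter, so *qilJ* is not transcribed.
→ *qilJ* is OFF.
MoO₄²⁻ is present, so SibR is inactive.
Required activator SibR is absent, so *quvP* is not transcribed.
→ *quvP* is OFF.
ppGpp is present, so UlmA is active.
JovG is produced constitutively and is active.
With repressor JovG bound, *quvB* is not transcribed.
→ *quvB* is OFF.
1 of the 5 genes is transcribed.

1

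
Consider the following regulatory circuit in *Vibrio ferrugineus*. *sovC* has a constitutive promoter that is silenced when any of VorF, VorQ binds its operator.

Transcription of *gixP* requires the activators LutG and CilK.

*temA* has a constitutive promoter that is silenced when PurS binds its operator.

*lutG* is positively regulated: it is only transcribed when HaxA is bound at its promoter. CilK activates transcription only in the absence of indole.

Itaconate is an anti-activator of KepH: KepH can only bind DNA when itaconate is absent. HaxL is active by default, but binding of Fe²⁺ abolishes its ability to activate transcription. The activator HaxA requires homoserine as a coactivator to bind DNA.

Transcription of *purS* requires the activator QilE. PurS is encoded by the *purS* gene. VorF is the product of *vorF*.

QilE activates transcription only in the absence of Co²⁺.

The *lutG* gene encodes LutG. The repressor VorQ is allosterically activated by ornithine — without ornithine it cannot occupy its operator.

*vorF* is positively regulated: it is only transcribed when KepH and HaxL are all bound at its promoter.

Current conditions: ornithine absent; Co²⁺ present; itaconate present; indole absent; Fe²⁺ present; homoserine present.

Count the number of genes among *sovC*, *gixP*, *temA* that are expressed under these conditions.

Itaconate is present, so KepH is inactive.
Fe²⁺ is present, so HaxL is inactive.
Required activator KepH is absent, so *vorF* is not transcribed.
So VorF is not produced.
Ornithine is absent, so VorQ is inactive.
With no repressor bound, *sovC* is transcribed.
→ *sovC* is ON.
Homoserine is present, so HaxA is active.
No repressor is bound and HaxA is active, so *lutG* is transcribed.
So LutG is produced and active.
Indole is absent, so CilK is active.
No repressor is bound and LutG and CilK are active, so *gixP* is transcribed.
→ *gixP* is ON.
Co²⁺ is present, so QilE is inactive.
Required activator QilE is absent, so *purS* is not transcribed.
So PurS is not produced.
With no repressor bound, *temA* is transcribed.
→ *temA* is ON.
3 of the 3 genes are transcribed.

3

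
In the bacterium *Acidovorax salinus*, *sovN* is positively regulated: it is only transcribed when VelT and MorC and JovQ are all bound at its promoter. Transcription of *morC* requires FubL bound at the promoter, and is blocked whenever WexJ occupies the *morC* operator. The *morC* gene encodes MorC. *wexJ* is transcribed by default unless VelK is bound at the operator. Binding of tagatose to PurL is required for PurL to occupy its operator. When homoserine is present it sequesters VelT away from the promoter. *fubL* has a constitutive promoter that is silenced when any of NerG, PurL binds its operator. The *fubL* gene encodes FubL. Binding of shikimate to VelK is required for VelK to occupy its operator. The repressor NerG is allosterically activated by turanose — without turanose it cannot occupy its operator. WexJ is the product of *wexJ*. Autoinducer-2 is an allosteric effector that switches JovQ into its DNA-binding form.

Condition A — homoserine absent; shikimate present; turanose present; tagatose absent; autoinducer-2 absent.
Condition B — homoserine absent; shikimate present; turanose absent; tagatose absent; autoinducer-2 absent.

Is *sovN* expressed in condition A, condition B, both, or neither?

Condition A:
Homoserine is absent, so VelT is active.
Shikimate is present, so VelK is active.
With repressor VelK bound, *wexJ* is not transcribed.
So WexJ is not produced.
Turanose is present, so NerG is active.
Tagatose is absent, so PurL is inactive.
With repressor NerG bound, *fubL* is not transcribed.
So FubL is not produced.
Required activator FubL is absent, so *morC* is not transcribed.
So MorC is not produced.
Autoinducer-2 is absent, so JovQ is inactive.
Required activator MorC is absent, so *sovN* is not transcribed.
→ *sovN* is OFF in A.
Condition B:
Homoserine is absent, so VelT is active.
Shikimate is present, so VelK is active.
With repressor VelK bound, *wexJ* is not transcribed.
So WexJ is not produced.
Turanose is absent, so NerG is inactive.
Tagatose is absent, so PurL is inactive.
With no repressor bound, *fubL* is transcribed.
So FubL is produced and active.
No repressor is bound and FubL is active, so *morC* is transcribed.
So MorC is produced and active.
Autoinducer-2 is absent, so JovQ is inactive.
Required activator JovQ is absent, so *sovN* is not transcribed.
→ *sovN* is OFF in B.

neither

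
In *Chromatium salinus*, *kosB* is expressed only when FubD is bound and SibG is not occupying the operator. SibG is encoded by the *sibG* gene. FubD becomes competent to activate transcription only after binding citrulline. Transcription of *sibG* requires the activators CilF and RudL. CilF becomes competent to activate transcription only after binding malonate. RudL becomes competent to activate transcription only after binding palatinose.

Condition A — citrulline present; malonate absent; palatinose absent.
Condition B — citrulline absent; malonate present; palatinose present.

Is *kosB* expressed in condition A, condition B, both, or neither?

A only

Condition A:
Citrulline is present, so FubD is active.
Malonate is absent, so CilF is inactive.
Palatinose is absent, so RudL is inactive.
Required activator CilF is absent, so *sibG* is not transcribed.
So SibG is not produced.
No repressor is bound and FubD is active, so *kosB* is transcribed.
→ *kosB* is ON in A.
Condition B:
Citrulline is absent, so FubD is inactive.
Malonate is present, so CilF is active.
Palatinose is present, so RudL is active.
No repressor is bound and CilF and RudL are active, so *sibG* is transcribed.
So SibG is produced and active.
With repressor SibG bound, *kosB* is not transcribed.
→ *kosB* is OFF in B.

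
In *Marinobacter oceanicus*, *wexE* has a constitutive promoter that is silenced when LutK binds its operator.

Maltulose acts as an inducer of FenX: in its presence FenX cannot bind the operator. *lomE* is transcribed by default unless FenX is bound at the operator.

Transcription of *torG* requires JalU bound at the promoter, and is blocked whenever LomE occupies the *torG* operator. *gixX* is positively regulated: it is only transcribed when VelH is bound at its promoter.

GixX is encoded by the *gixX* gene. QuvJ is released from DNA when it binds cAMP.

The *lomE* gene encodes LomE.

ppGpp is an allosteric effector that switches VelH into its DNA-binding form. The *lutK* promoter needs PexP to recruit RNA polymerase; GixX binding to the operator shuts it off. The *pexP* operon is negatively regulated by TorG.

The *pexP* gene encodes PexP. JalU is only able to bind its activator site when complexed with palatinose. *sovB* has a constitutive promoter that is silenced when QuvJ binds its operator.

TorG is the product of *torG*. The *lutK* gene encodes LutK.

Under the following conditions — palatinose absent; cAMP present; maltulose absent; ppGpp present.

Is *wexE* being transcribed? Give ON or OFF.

Maltulose is absent, so FenX is active.
With repressor FenX bound, *lomE* is not transcribed.
So LomE is not produced.
Palatinose is absent, so JalU is inactive.
Required activator JalU is absent, so *torG* is not transcribed.
So TorG is not produced.
With no repressor bound, *pexP* is transcribed.
So PexP is produced and active.
ppGpp is present, so VelH is active.
No repressor is bound and VelH is active, so *gixX* is transcribed.
So GixX is produced and active.
With repressor GixX bound, *lutK* is not transcribed.
So LutK is not produced.
With no repressor bound, *wexE* is transcribed.

ON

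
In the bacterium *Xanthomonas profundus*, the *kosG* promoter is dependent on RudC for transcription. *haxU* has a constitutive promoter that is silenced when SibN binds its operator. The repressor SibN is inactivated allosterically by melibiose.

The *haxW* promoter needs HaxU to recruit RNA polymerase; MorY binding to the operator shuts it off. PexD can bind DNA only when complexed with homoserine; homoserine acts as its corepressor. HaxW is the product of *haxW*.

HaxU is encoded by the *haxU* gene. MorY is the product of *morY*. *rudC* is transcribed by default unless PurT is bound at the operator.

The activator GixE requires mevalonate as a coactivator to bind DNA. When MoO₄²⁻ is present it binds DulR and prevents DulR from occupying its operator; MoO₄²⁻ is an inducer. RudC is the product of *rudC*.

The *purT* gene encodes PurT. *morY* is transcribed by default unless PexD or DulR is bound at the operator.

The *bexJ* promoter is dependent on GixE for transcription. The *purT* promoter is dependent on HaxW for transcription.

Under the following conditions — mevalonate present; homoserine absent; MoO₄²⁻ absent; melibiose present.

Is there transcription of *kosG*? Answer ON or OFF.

Homoserine is absent, so PexD is inactive.
MoO₄²⁻ is absent, so DulR is active.
With repressor DulR bound, *morY* is not transcribed.
So MorY is not produced.
Melibiose is present, so SibN is inactive.
With no repressor bound, *haxU* is transcribed.
So HaxU is produced and active.
No repressor is bound and HaxU is active, so *haxW* is transcribed.
So HaxW is produced and active.
No repressor is bound and HaxW is active, so *purT* is transcribed.
So PurT is produced and active.
With repressor PurT bound, *rudC* is not transcribed.
So RudC is not produced.
Required activator RudC is absent, so *kosG* is not transcribed.

OFF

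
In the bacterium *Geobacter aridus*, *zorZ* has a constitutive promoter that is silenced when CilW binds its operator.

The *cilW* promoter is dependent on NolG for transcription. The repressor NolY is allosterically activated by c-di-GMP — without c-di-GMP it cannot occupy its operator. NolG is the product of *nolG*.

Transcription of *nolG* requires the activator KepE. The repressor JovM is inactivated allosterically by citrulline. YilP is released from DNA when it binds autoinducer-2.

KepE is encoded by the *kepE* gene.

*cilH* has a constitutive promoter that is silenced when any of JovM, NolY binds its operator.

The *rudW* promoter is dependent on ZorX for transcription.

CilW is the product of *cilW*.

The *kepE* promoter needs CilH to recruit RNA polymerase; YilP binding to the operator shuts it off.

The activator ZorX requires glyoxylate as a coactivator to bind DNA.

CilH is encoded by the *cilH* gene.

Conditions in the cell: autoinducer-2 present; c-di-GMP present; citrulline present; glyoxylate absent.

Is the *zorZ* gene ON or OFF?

Citrulline is present, so JovM is inactive.
c-di-GMP is present, so NolY is active.
With repressor NolY bound, *cilH* is not transcribed.
So CilH is not produced.
Autoinducer-2 is present, so YilP is inactive.
Required activator CilH is absent, so *kepE* is not transcribed.
So KepE is not produced.
Required activator KepE is absent, so *nolG* is not transcribed.
So NolG is not produced.
Required activator NolG is absent, so *cilW* is not transcribed.
So CilW is not produced.
With no repressor bound, *zorZ* is transcribed.

ON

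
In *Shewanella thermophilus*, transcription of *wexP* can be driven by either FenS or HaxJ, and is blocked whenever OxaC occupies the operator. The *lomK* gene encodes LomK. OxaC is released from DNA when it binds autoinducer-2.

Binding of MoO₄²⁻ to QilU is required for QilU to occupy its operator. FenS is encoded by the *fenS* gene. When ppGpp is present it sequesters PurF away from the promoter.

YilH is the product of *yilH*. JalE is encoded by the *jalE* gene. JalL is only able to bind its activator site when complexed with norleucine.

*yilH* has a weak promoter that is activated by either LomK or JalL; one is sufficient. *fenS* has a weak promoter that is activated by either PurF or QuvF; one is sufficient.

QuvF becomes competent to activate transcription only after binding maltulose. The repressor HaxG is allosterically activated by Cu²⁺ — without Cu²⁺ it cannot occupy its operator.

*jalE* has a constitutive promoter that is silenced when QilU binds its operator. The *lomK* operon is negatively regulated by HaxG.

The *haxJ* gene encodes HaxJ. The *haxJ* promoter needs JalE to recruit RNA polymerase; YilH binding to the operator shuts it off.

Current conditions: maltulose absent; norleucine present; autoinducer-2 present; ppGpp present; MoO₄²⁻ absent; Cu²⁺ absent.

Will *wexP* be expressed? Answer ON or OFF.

ppGpp is present, so PurF is inactive.
Maltulose is absent, so QuvF is inactive.
No activator is available at the *fenS* promoter, so *fenS* is not transcribed.
So FenS is not produced.
Cu²⁺ is absent, so HaxG is inactive.
With no repressor bound, *lomK* is transcribed.
So LomK is produced and active.
Norleucine is present, so JalL is active.
Activator LomK is present, so *yilH* is transcribed.
So YilH is produced and active.
MoO₄²⁻ is absent, so QilU is inactive.
With no repressor bound, *jalE* is transcribed.
So JalE is produced and active.
With repressor YilH bound, *haxJ* is not transcribed.
So HaxJ is not produced.
Autoinducer-2 is present, so OxaC is inactive.
No activator is available at the *wexP* promoter, so *wexP* is not transcribed.

OFF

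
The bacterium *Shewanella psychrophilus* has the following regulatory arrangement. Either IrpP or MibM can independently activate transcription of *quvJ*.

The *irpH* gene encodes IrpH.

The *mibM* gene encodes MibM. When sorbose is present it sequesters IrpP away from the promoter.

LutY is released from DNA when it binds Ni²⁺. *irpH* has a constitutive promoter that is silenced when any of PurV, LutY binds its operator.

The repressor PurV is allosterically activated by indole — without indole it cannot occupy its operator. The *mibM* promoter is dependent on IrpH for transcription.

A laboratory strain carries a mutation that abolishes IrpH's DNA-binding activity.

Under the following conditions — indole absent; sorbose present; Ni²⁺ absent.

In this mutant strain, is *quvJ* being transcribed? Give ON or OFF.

Sorbose is present, so IrpP is inactive.
IrpH is non-functional in this strain, so it has no effect.
Required activator IrpH is absent, so *mibM* is not transcribed.
So MibM is not produced.
No activator is available at the *quvJ* promoter, so *quvJ* is not transcribed.

OFF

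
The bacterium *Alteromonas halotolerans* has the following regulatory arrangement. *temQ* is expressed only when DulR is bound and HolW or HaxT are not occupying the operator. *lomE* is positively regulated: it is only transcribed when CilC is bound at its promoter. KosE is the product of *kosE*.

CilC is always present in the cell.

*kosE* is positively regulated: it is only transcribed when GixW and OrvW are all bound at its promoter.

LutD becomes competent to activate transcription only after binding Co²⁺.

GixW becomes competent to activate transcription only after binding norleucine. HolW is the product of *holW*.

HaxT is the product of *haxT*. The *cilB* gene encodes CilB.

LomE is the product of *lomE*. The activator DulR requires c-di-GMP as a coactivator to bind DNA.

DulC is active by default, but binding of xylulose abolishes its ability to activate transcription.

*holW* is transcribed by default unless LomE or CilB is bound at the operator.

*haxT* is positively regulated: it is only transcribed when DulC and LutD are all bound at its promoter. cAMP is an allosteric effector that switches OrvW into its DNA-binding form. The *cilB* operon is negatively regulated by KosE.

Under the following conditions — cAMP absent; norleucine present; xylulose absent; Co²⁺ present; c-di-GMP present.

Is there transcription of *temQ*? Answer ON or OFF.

OFF

c-di-GMP is present, so DulR is active.
CilC is produced constitutively and is active.
No repressor is bound and CilC is active, so *lomE* is transcribed.
So LomE is produced and active.
Norleucine is present, so GixW is active.
cAMP is absent, so OrvW is inactive.
Required activator OrvW is absent, so *kosE* is not transcribed.
So KosE is not produced.
With no repressor bound, *cilB* is transcribed.
So CilB is produced and active.
With repressor LomE bound, *holW* is not transcribed.
So HolW is not produced.
Xylulose is absent, so DulC is active.
Co²⁺ is present, so LutD is active.
No repressor is bound and DulC and LutD are active, so *haxT* is transcribed.
So HaxT is produced and active.
With repressor HaxT bound, *temQ* is not transcribed.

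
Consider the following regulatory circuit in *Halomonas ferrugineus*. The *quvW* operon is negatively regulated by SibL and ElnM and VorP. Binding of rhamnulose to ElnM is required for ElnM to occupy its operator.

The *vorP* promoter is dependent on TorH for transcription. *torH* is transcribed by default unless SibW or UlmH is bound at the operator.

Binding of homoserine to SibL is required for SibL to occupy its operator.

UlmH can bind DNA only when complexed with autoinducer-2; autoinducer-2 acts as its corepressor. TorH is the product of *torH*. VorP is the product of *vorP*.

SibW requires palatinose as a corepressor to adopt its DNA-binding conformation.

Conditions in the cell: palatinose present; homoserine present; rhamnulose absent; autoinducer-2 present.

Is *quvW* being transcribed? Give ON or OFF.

Homoserine is present, so SibL is active.
Rhamnulose is absent, so ElnM is inactive.
Palatinose is present, so SibW is active.
Autoinducer-2 is present, so UlmH is active.
With repressor SibW bound, *torH* is not transcribed.
So TorH is not produced.
Required activator TorH is absent, so *vorP* is not transcribed.
So VorP is not produced.
With repressor SibL bound, *quvW* is not transcribed.

OFF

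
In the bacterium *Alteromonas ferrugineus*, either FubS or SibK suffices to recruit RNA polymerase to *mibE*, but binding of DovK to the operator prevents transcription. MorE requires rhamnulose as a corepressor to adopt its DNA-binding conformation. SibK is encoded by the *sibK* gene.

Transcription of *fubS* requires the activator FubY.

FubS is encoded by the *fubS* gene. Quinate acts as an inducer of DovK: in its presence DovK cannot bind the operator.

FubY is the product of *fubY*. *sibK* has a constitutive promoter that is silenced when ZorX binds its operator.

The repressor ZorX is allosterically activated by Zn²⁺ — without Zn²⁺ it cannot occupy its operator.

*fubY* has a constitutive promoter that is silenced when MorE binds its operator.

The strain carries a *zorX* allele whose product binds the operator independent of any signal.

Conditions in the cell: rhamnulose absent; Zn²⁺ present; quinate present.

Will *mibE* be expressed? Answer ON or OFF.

ON

Quinate is present, so DovK is inactive.
Rhamnulose is absent, so MorE is inactive.
With no repressor bound, *fubY* is transcribed.
So FubY is produced and active.
No repressor is bound and FubY is active, so *fubS* is transcribed.
So FubS is produced and active.
ZorX is constitutively active in this strain.
With repressor ZorX bound, *sibK* is not transcribed.
So SibK is not produced.
Activator FubS is present, so *mibE* is transcribed.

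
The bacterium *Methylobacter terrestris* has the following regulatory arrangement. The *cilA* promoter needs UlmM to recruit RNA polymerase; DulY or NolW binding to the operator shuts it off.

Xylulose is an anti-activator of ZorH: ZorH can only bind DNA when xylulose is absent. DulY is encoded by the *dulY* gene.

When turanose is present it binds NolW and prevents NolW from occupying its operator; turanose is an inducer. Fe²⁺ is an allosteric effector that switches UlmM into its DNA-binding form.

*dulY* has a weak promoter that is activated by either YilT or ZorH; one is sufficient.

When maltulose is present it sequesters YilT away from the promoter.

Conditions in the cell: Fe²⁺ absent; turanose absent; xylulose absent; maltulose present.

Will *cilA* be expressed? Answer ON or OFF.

Maltulose is present, so YilT is inactive.
Xylulose is absent, so ZorH is active.
Activator ZorH is present, so *dulY* is transcribed.
So DulY is produced and active.
Fe²⁺ is absent, so UlmM is inactive.
Turanose is absent, so NolW is active.
With repressor DulY bound, *cilA* is not transcribed.

OFF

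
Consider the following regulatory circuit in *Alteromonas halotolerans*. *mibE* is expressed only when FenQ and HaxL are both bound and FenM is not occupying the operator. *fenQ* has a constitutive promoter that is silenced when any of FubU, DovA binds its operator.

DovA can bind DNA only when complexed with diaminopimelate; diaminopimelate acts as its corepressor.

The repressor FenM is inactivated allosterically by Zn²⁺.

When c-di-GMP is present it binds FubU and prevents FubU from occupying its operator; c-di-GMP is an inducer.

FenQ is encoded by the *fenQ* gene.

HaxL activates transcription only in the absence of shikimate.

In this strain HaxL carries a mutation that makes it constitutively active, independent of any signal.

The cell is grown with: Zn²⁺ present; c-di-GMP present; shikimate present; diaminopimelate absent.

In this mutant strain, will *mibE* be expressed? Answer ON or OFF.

ON

c-di-GMP is present, so FubU is inactive.
Diaminopimelate is absent, so DovA is inactive.
With no repressor bound, *fenQ* is transcribed.
So FenQ is produced and active.
Zn²⁺ is present, so FenM is inactive.
HaxL is constitutively active in this strain.
No repressor is bound and FenQ and HaxL are active, so *mibE* is transcribed.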